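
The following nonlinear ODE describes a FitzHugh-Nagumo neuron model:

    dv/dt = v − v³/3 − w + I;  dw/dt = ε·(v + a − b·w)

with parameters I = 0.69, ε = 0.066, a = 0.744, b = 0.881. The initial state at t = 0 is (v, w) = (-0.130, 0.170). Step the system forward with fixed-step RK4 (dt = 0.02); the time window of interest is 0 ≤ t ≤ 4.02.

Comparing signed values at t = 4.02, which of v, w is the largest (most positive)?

t=0.000: state=(-0.130, 0.170)
step 1 (dt=0.02): k1=(0.391, 0.031), k2=(0.394, 0.031), k3=(0.394, 0.031), k4=(0.398, 0.031); state += dt/6·(k1+2k2+2k3+k4)
t=0.020: state=(-0.122, 0.171)
t=0.040: state=(-0.114, 0.171)
t=0.060: state=(-0.106, 0.172)
continuing one RK4 step at a time; state shown every 10 steps (Δt=0.2):
t=0.200: state=(-0.044, 0.177)
t=0.400: state=(0.059, 0.184)
t=0.600: state=(0.183, 0.194)
t=0.800: state=(0.331, 0.204)
t=1.000: state=(0.504, 0.217)
t=1.200: state=(0.703, 0.232)
t=1.400: state=(0.919, 0.250)
t=1.600: state=(1.137, 0.271)
t=1.800: state=(1.339, 0.293)
t=2.000: state=(1.507, 0.319)
t=2.200: state=(1.633, 0.345)
t=2.400: state=(1.719, 0.373)
t=2.600: state=(1.773, 0.402)
t=2.800: state=(1.803, 0.430)
t=3.000: state=(1.818, 0.459)
t=3.200: state=(1.823, 0.487)
t=3.400: state=(1.822, 0.515)
t=3.600: state=(1.816, 0.543)
t=3.800: state=(1.809, 0.570)
t=4.000: state=(1.799, 0.597)
t=4.020: state=(1.798, 0.600)
compare at T: v=1.798, w=0.600

largest component: v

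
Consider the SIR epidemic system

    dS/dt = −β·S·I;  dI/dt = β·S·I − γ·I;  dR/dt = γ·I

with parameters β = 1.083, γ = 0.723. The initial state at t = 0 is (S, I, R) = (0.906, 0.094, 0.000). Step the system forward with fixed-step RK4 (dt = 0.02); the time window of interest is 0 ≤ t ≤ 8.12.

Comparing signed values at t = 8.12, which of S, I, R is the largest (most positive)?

t=0.000: state=(0.906, 0.094, 0.000)
step 1 (dt=0.02): k1=(-0.092, 0.024, 0.068), k2=(-0.092, 0.024, 0.068), k3=(-0.092, 0.024, 0.068), k4=(-0.093, 0.024, 0.068); state += dt/6·(k1+2k2+2k3+k4)
t=0.020: state=(0.904, 0.094, 0.001)
t=0.040: state=(0.902, 0.095, 0.003)
t=0.060: state=(0.900, 0.095, 0.004)
continuing one RK4 step at a time; state shown every 25 steps (Δt=0.5):
t=0.500: state=(0.858, 0.106, 0.036)
t=1.000: state=(0.808, 0.116, 0.076)
t=1.500: state=(0.758, 0.123, 0.119)
t=2.000: state=(0.708, 0.127, 0.165)
t=2.500: state=(0.660, 0.129, 0.211)
t=3.000: state=(0.616, 0.126, 0.257)
t=3.500: state=(0.576, 0.122, 0.302)
t=4.000: state=(0.540, 0.115, 0.345)
t=4.500: state=(0.509, 0.106, 0.385)
t=5.000: state=(0.482, 0.097, 0.422)
t=5.500: state=(0.459, 0.087, 0.455)
t=6.000: state=(0.439, 0.077, 0.484)
t=6.500: state=(0.422, 0.068, 0.510)
t=7.000: state=(0.408, 0.059, 0.533)
t=7.500: state=(0.396, 0.051, 0.553)
t=8.000: state=(0.385, 0.044, 0.570)
t=8.120: state=(0.383, 0.042, 0.574)
compare at T: S=0.383, I=0.042, R=0.574

largest component: R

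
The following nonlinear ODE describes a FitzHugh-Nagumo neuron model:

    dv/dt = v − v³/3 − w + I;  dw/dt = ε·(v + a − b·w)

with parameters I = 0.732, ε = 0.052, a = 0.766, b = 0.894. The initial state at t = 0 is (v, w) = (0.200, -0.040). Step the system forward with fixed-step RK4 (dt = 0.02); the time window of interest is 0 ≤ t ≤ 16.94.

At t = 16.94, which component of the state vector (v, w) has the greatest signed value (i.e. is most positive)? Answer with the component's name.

largest component: w

t=0.000: state=(0.200, -0.040)
step 1 (dt=0.02): k1=(0.969, 0.052), k2=(0.978, 0.053), k3=(0.978, 0.053), k4=(0.987, 0.053); state += dt/6·(k1+2k2+2k3+k4)
t=0.020: state=(0.220, -0.039)
t=0.040: state=(0.239, -0.038)
t=0.060: state=(0.260, -0.037)
continuing one RK4 step at a time; state shown every 50 steps (Δt=1):
t=1.000: state=(1.453, 0.042)
t=2.000: state=(1.937, 0.170)
t=3.000: state=(1.932, 0.300)
t=4.000: state=(1.888, 0.422)
t=5.000: state=(1.842, 0.537)
t=6.000: state=(1.796, 0.644)
t=7.000: state=(1.749, 0.743)
t=8.000: state=(1.703, 0.836)
t=9.000: state=(1.656, 0.922)
t=10.000: state=(1.608, 1.002)
t=11.000: state=(1.559, 1.076)
t=12.000: state=(1.510, 1.144)
t=13.000: state=(1.459, 1.207)
t=14.000: state=(1.407, 1.263)
t=15.000: state=(1.353, 1.315)
t=16.000: state=(1.296, 1.362)
t=16.940: state=(1.238, 1.401)
compare at T: v=1.238, w=1.401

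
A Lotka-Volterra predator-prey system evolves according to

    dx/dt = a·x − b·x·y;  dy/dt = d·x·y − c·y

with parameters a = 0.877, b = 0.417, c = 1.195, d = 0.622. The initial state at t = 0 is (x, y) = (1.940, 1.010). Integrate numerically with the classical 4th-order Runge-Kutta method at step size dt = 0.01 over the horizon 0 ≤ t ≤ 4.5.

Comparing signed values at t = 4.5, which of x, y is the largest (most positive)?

largest component: y

t=0.000: state=(1.940, 1.010)
step 1 (dt=0.01): k1=(0.884, 0.012), k2=(0.886, 0.015), k3=(0.886, 0.015), k4=(0.888, 0.017); state += dt/6·(k1+2k2+2k3+k4)
t=0.010: state=(1.949, 1.010)
t=0.020: state=(1.958, 1.010)
t=0.030: state=(1.967, 1.011)
continuing one RK4 step at a time; state shown every 20 steps (Δt=0.2):
t=0.200: state=(2.124, 1.024)
t=0.400: state=(2.321, 1.063)
t=0.600: state=(2.525, 1.131)
t=0.800: state=(2.727, 1.235)
t=1.000: state=(2.915, 1.382)
t=1.200: state=(3.071, 1.579)
t=1.400: state=(3.176, 1.835)
t=1.600: state=(3.206, 2.151)
t=1.800: state=(3.146, 2.517)
t=2.000: state=(2.990, 2.906)
t=2.200: state=(2.753, 3.273)
t=2.400: state=(2.465, 3.567)
t=2.600: state=(2.164, 3.745)
t=2.800: state=(1.882, 3.792)
t=3.000: state=(1.638, 3.715)
t=3.200: state=(1.442, 3.541)
t=3.400: state=(1.291, 3.303)
t=3.600: state=(1.181, 3.032)
t=3.800: state=(1.106, 2.752)
t=4.000: state=(1.060, 2.479)
t=4.200: state=(1.038, 2.223)
t=4.400: state=(1.038, 1.992)
t=4.500: state=(1.045, 1.886)
compare at T: x=1.045, y=1.886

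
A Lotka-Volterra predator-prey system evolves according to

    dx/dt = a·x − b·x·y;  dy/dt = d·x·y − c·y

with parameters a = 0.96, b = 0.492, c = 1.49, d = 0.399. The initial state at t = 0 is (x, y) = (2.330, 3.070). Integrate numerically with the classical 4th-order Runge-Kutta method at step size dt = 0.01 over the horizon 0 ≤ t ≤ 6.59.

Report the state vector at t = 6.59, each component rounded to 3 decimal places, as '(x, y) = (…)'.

t=0.000: state=(2.330, 3.070)
step 1 (dt=0.01): k1=(-1.283, -1.720), k2=(-1.269, -1.723), k3=(-1.269, -1.723), k4=(-1.256, -1.726); state += dt/6·(k1+2k2+2k3+k4)
t=0.010: state=(2.317, 3.053)
t=0.020: state=(2.305, 3.035)
t=0.030: state=(2.293, 3.018)
continuing one RK4 step at a time; state shown every 25 steps (Δt=0.25):
t=0.250: state=(2.086, 2.633)
t=0.500: state=(1.968, 2.219)
t=0.750: state=(1.949, 1.857)
t=1.000: state=(2.009, 1.558)
t=1.250: state=(2.141, 1.320)
t=1.500: state=(2.342, 1.136)
t=1.750: state=(2.611, 1.002)
t=2.000: state=(2.952, 0.910)
t=2.250: state=(3.368, 0.859)
t=2.500: state=(3.856, 0.848)
t=2.750: state=(4.409, 0.882)
t=3.000: state=(5.005, 0.972)
t=3.250: state=(5.593, 1.136)
t=3.500: state=(6.090, 1.404)
t=3.750: state=(6.364, 1.805)
t=4.000: state=(6.277, 2.344)
t=4.250: state=(5.761, 2.954)
t=4.500: state=(4.923, 3.474)
t=4.750: state=(4.004, 3.734)
t=5.000: state=(3.216, 3.682)
t=5.250: state=(2.641, 3.392)
t=5.500: state=(2.268, 2.981)
t=5.750: state=(2.052, 2.545)
t=6.000: state=(1.957, 2.140)
t=6.250: state=(1.955, 1.791)
t=6.500: state=(2.031, 1.504)
t=6.590: state=(2.075, 1.416)

(x, y) = (2.075, 1.416)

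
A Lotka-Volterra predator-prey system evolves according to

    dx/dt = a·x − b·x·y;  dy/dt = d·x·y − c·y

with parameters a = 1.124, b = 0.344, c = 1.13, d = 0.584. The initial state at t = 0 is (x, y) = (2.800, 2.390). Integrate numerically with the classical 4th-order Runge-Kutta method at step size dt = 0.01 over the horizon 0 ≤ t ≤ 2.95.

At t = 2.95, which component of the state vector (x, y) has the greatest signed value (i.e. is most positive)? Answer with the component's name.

largest component: y

t=0.000: state=(2.800, 2.390)
step 1 (dt=0.01): k1=(0.845, 1.207), k2=(0.841, 1.216), k3=(0.841, 1.216), k4=(0.836, 1.225); state += dt/6·(k1+2k2+2k3+k4)
t=0.010: state=(2.808, 2.402)
t=0.020: state=(2.817, 2.415)
t=0.030: state=(2.825, 2.427)
continuing one RK4 step at a time; state shown every 10 steps (Δt=0.1):
t=0.100: state=(2.880, 2.520)
t=0.200: state=(2.947, 2.668)
t=0.300: state=(3.000, 2.835)
t=0.400: state=(3.035, 3.021)
t=0.500: state=(3.051, 3.223)
t=0.600: state=(3.044, 3.440)
t=0.700: state=(3.015, 3.667)
t=0.800: state=(2.962, 3.900)
t=0.900: state=(2.886, 4.132)
t=1.000: state=(2.791, 4.357)
t=1.100: state=(2.678, 4.565)
t=1.200: state=(2.553, 4.751)
t=1.300: state=(2.419, 4.906)
t=1.400: state=(2.282, 5.027)
t=1.500: state=(2.144, 5.109)
t=1.600: state=(2.011, 5.152)
t=1.700: state=(1.884, 5.155)
t=1.800: state=(1.767, 5.122)
t=1.900: state=(1.659, 5.056)
t=2.000: state=(1.563, 4.961)
t=2.100: state=(1.477, 4.842)
t=2.200: state=(1.403, 4.704)
t=2.300: state=(1.338, 4.551)
t=2.400: state=(1.284, 4.388)
t=2.500: state=(1.239, 4.219)
t=2.600: state=(1.203, 4.046)
t=2.700: state=(1.175, 3.874)
t=2.800: state=(1.154, 3.703)
t=2.900: state=(1.140, 3.536)
t=2.950: state=(1.135, 3.455)
compare at T: x=1.135, y=3.455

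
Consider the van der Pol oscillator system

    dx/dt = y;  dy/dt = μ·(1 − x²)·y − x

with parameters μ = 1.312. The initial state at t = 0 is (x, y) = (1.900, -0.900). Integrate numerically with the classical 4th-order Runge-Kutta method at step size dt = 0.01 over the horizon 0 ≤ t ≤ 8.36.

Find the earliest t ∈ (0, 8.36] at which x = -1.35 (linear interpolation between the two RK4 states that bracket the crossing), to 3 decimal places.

t = 2.177

t=0.000: state=(1.900, -0.900)
step 1 (dt=0.01): k1=(-0.900, 1.182), k2=(-0.894, 1.146), k3=(-0.894, 1.147), k4=(-0.889, 1.112); state += dt/6·(k1+2k2+2k3+k4)
t=0.010: state=(1.891, -0.889)
t=0.020: state=(1.882, -0.878)
t=0.030: state=(1.874, -0.868)
continuing one RK4 step at a time; state shown every 50 steps (Δt=0.5):
t=0.500: state=(1.510, -0.767)
t=1.000: state=(1.074, -1.027)
t=1.500: state=(0.404, -1.779)
t=2.000: state=(-0.828, -3.040)
t=2.170: state=(-1.330, -2.734)
next step: t=2.180: state=(-1.357, -2.691) — x has crossed -1.35
linear interpolation between t=2.170 (-1.33020) and t=2.180 (-1.35733) → t≈2.177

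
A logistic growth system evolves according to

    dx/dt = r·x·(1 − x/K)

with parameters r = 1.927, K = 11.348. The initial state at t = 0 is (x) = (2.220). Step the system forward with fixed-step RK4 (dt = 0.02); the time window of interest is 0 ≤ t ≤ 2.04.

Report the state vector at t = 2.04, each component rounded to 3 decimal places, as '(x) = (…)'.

t=0.000: state=(2.220)
step 1 (dt=0.02): k1=(3.441), k2=(3.481), k3=(3.482), k4=(3.522); state += dt/6·(k1+2k2+2k3+k4)
t=0.020: state=(2.290)
t=0.040: state=(2.361)
t=0.060: state=(2.434)
continuing one RK4 step at a time; state shown every 5 steps (Δt=0.1):
t=0.100: state=(2.584)
t=0.200: state=(2.989)
t=0.300: state=(3.432)
t=0.400: state=(3.910)
t=0.500: state=(4.418)
t=0.600: state=(4.947)
t=0.700: state=(5.490)
t=0.800: state=(6.036)
t=0.900: state=(6.575)
t=1.000: state=(7.099)
t=1.100: state=(7.597)
t=1.200: state=(8.064)
t=1.300: state=(8.495)
t=1.400: state=(8.887)
t=1.500: state=(9.238)
t=1.600: state=(9.549)
t=1.700: state=(9.822)
t=1.800: state=(10.059)
t=1.900: state=(10.263)
t=2.000: state=(10.438)
t=2.040: state=(10.501)

(x) = (10.501)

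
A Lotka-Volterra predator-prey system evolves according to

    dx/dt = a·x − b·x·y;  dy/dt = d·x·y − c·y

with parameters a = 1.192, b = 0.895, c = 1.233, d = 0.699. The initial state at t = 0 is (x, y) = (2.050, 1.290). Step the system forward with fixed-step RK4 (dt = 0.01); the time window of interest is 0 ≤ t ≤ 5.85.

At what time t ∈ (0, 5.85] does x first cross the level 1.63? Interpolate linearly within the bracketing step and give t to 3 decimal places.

t=0.000: state=(2.050, 1.290)
step 1 (dt=0.01): k1=(0.077, 0.258), k2=(0.074, 0.259), k3=(0.074, 0.259), k4=(0.072, 0.259); state += dt/6·(k1+2k2+2k3+k4)
t=0.010: state=(2.051, 1.293)
t=0.020: state=(2.051, 1.295)
t=0.030: state=(2.052, 1.298)
continuing one RK4 step at a time; state shown every 20 steps (Δt=0.2):
t=0.200: state=(2.056, 1.343)
t=0.400: state=(2.041, 1.398)
t=0.600: state=(2.008, 1.450)
t=0.800: state=(1.957, 1.496)
t=1.000: state=(1.894, 1.530)
t=1.200: state=(1.825, 1.551)
t=1.400: state=(1.753, 1.556)
t=1.600: state=(1.685, 1.546)
t=1.780: state=(1.631, 1.526)
next step: t=1.790: state=(1.628, 1.524) — x has crossed 1.63
linear interpolation between t=1.780 (1.63052) and t=1.790 (1.62771) → t≈1.782

t = 1.782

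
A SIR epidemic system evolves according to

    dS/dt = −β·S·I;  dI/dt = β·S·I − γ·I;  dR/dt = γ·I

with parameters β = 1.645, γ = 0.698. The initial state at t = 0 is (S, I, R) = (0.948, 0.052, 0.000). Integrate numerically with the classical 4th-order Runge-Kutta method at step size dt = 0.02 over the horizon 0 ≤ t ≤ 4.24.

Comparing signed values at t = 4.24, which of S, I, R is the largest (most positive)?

largest component: R

t=0.000: state=(0.948, 0.052, 0.000)
step 1 (dt=0.02): k1=(-0.081, 0.045, 0.036), k2=(-0.082, 0.045, 0.037), k3=(-0.082, 0.045, 0.037), k4=(-0.082, 0.045, 0.037); state += dt/6·(k1+2k2+2k3+k4)
t=0.020: state=(0.946, 0.053, 0.001)
t=0.040: state=(0.945, 0.054, 0.001)
t=0.060: state=(0.943, 0.055, 0.002)
continuing one RK4 step at a time; state shown every 10 steps (Δt=0.2):
t=0.200: state=(0.930, 0.062, 0.008)
t=0.400: state=(0.910, 0.073, 0.017)
t=0.600: state=(0.887, 0.085, 0.028)
t=0.800: state=(0.861, 0.098, 0.041)
t=1.000: state=(0.831, 0.113, 0.056)
t=1.200: state=(0.799, 0.128, 0.073)
t=1.400: state=(0.764, 0.144, 0.092)
t=1.600: state=(0.727, 0.161, 0.113)
t=1.800: state=(0.687, 0.176, 0.136)
t=2.000: state=(0.647, 0.191, 0.162)
t=2.200: state=(0.606, 0.204, 0.190)
t=2.400: state=(0.566, 0.215, 0.219)
t=2.600: state=(0.526, 0.224, 0.250)
t=2.800: state=(0.488, 0.230, 0.281)
t=3.000: state=(0.453, 0.234, 0.314)
t=3.200: state=(0.419, 0.235, 0.346)
t=3.400: state=(0.388, 0.233, 0.379)
t=3.600: state=(0.360, 0.229, 0.411)
t=3.800: state=(0.334, 0.223, 0.443)
t=4.000: state=(0.310, 0.216, 0.474)
t=4.200: state=(0.290, 0.207, 0.503)
t=4.240: state=(0.286, 0.205, 0.509)
compare at T: S=0.286, I=0.205, R=0.509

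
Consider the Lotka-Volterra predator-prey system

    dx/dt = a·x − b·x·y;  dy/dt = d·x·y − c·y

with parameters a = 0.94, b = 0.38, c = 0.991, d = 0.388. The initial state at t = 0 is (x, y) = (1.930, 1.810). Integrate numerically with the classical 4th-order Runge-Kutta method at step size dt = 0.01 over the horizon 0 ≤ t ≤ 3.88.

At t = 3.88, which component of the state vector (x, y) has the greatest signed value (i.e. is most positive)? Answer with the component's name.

t=0.000: state=(1.930, 1.810)
step 1 (dt=0.01): k1=(0.487, -0.438), k2=(0.489, -0.436), k3=(0.489, -0.436), k4=(0.491, -0.434); state += dt/6·(k1+2k2+2k3+k4)
t=0.010: state=(1.935, 1.806)
t=0.020: state=(1.940, 1.801)
t=0.030: state=(1.945, 1.797)
continuing one RK4 step at a time; state shown every 20 steps (Δt=0.2):
t=0.200: state=(2.036, 1.731)
t=0.400: state=(2.160, 1.671)
t=0.600: state=(2.299, 1.629)
t=0.800: state=(2.454, 1.607)
t=1.000: state=(2.622, 1.605)
t=1.200: state=(2.799, 1.624)
t=1.400: state=(2.981, 1.667)
t=1.600: state=(3.162, 1.735)
t=1.800: state=(3.333, 1.832)
t=2.000: state=(3.484, 1.957)
t=2.200: state=(3.602, 2.114)
t=2.400: state=(3.677, 2.301)
t=2.600: state=(3.696, 2.513)
t=2.800: state=(3.653, 2.742)
t=3.000: state=(3.548, 2.975)
t=3.200: state=(3.386, 3.195)
t=3.400: state=(3.182, 3.382)
t=3.600: state=(2.953, 3.520)
t=3.800: state=(2.718, 3.597)
t=3.880: state=(2.627, 3.611)
compare at T: x=2.627, y=3.611

largest component: y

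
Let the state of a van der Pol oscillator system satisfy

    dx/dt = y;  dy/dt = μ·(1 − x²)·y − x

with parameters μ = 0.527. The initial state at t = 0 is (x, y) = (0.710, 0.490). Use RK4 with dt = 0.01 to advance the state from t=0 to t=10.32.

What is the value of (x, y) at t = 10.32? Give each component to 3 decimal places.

t=0.000: state=(0.710, 0.490)
step 1 (dt=0.01): k1=(0.490, -0.582), k2=(0.487, -0.586), k3=(0.487, -0.586), k4=(0.484, -0.590); state += dt/6·(k1+2k2+2k3+k4)
t=0.010: state=(0.715, 0.484)
t=0.020: state=(0.720, 0.478)
t=0.030: state=(0.724, 0.472)
continuing one RK4 step at a time; state shown every 50 steps (Δt=0.5):
t=0.500: state=(0.868, 0.119)
t=1.000: state=(0.818, -0.319)
t=1.500: state=(0.551, -0.744)
t=2.000: state=(0.080, -1.129)
t=2.500: state=(-0.547, -1.318)
t=3.000: state=(-1.145, -0.968)
t=3.500: state=(-1.442, -0.198)
t=4.000: state=(-1.363, 0.477)
t=4.500: state=(-0.991, 0.999)
t=5.000: state=(-0.364, 1.516)
t=5.500: state=(0.510, 1.917)
t=6.000: state=(1.401, 1.439)
t=6.500: state=(1.822, 0.250)
t=7.000: state=(1.727, -0.546)
t=7.500: state=(1.327, -1.036)
t=8.000: state=(0.689, -1.534)
t=8.500: state=(-0.220, -2.082)
t=9.000: state=(-1.274, -1.899)
t=9.500: state=(-1.904, -0.558)
t=10.000: state=(-1.909, 0.422)
t=10.320: state=(-1.715, 0.771)

(x, y) = (-1.715, 0.771)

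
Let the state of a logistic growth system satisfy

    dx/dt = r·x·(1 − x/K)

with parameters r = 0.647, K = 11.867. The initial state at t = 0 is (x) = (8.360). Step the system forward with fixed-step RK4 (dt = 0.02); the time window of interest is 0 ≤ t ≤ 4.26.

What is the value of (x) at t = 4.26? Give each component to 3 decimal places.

t=0.000: state=(8.360)
step 1 (dt=0.02): k1=(1.598), k2=(1.594), k3=(1.594), k4=(1.590); state += dt/6·(k1+2k2+2k3+k4)
t=0.020: state=(8.392)
t=0.040: state=(8.424)
t=0.060: state=(8.455)
continuing one RK4 step at a time; state shown every 10 steps (Δt=0.2):
t=0.200: state=(8.671)
t=0.400: state=(8.964)
t=0.600: state=(9.238)
t=0.800: state=(9.494)
t=1.000: state=(9.730)
t=1.200: state=(9.947)
t=1.400: state=(10.146)
t=1.600: state=(10.328)
t=1.800: state=(10.493)
t=2.000: state=(10.643)
t=2.200: state=(10.778)
t=2.400: state=(10.899)
t=2.600: state=(11.008)
t=2.800: state=(11.106)
t=3.000: state=(11.193)
t=3.200: state=(11.271)
t=3.400: state=(11.340)
t=3.600: state=(11.401)
t=3.800: state=(11.456)
t=4.000: state=(11.504)
t=4.200: state=(11.547)
t=4.260: state=(11.559)

(x) = (11.559)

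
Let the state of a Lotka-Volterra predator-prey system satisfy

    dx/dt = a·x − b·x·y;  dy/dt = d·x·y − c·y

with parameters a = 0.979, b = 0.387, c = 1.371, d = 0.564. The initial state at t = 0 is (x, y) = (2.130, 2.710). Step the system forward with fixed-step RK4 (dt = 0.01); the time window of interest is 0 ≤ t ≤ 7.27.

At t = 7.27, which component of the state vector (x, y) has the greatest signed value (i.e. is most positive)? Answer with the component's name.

t=0.000: state=(2.130, 2.710)
step 1 (dt=0.01): k1=(-0.149, -0.460), k2=(-0.147, -0.461), k3=(-0.147, -0.461), k4=(-0.145, -0.461); state += dt/6·(k1+2k2+2k3+k4)
t=0.010: state=(2.129, 2.705)
t=0.020: state=(2.127, 2.701)
t=0.030: state=(2.126, 2.696)
continuing one RK4 step at a time; state shown every 25 steps (Δt=0.25):
t=0.250: state=(2.105, 2.592)
t=0.500: state=(2.104, 2.475)
t=0.750: state=(2.127, 2.367)
t=1.000: state=(2.171, 2.274)
t=1.250: state=(2.233, 2.201)
t=1.500: state=(2.311, 2.152)
t=1.750: state=(2.401, 2.129)
t=2.000: state=(2.495, 2.135)
t=2.250: state=(2.589, 2.168)
t=2.500: state=(2.674, 2.231)
t=2.750: state=(2.741, 2.320)
t=3.000: state=(2.782, 2.432)
t=3.250: state=(2.792, 2.558)
t=3.500: state=(2.767, 2.688)
t=3.750: state=(2.709, 2.808)
t=4.000: state=(2.624, 2.903)
t=4.250: state=(2.523, 2.962)
t=4.500: state=(2.417, 2.979)
t=4.750: state=(2.316, 2.951)
t=5.000: state=(2.230, 2.886)
t=5.250: state=(2.164, 2.791)
t=5.500: state=(2.121, 2.680)
t=5.750: state=(2.103, 2.561)
t=6.000: state=(2.108, 2.445)
t=6.250: state=(2.136, 2.341)
t=6.500: state=(2.185, 2.253)
t=6.750: state=(2.253, 2.186)
t=7.000: state=(2.334, 2.144)
t=7.250: state=(2.425, 2.128)
t=7.270: state=(2.433, 2.128)
compare at T: x=2.433, y=2.128

largest component: x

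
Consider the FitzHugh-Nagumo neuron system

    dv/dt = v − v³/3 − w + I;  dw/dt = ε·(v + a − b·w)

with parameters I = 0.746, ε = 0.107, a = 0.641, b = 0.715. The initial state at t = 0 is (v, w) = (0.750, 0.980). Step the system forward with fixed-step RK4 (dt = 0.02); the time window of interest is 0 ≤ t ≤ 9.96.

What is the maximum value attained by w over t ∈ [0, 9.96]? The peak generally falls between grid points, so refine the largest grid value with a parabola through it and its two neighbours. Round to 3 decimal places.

t=0.000: state=(0.750, 0.980)
step 1 (dt=0.02): k1=(0.375, 0.074), k2=(0.376, 0.074), k3=(0.376, 0.074), k4=(0.377, 0.075); state += dt/6·(k1+2k2+2k3+k4)
t=0.020: state=(0.758, 0.981)
t=0.040: state=(0.765, 0.983)
t=0.060: state=(0.773, 0.984)
continuing one RK4 step at a time; state shown every 25 steps (Δt=0.5):
t=0.500: state=(0.944, 1.021)
t=1.000: state=(1.125, 1.071)
t=1.500: state=(1.260, 1.127)
t=2.000: state=(1.337, 1.187)
t=2.500: state=(1.365, 1.247)
t=3.000: state=(1.358, 1.306)
t=3.500: state=(1.331, 1.361)
t=4.000: state=(1.290, 1.412)
t=4.500: state=(1.240, 1.460)
t=5.000: state=(1.181, 1.502)
t=5.500: state=(1.115, 1.540)
t=6.000: state=(1.040, 1.572)
t=6.500: state=(0.953, 1.599)
t=7.000: state=(0.849, 1.620)
t=7.500: state=(0.720, 1.634)
t=8.000: state=(0.550, 1.640)
t=8.500: state=(0.307, 1.635)
t=9.000: state=(-0.067, 1.614)
t=9.500: state=(-0.650, 1.569)
t=9.960: state=(-1.304, 1.499)
largest grid value and its neighbours: w(8.020)=1.64009, w(8.040)=1.64011, w(8.060)=1.64010
parabola through these three points peaks at t≈8.045 with w≈1.64011

max w = 1.640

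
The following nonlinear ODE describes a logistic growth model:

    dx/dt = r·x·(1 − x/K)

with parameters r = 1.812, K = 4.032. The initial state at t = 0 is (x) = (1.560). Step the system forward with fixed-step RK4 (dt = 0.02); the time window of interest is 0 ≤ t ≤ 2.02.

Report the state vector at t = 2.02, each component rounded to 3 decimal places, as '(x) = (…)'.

(x) = (3.874)

t=0.000: state=(1.560)
step 1 (dt=0.02): k1=(1.733), k2=(1.740), k3=(1.740), k4=(1.747); state += dt/6·(k1+2k2+2k3+k4)
t=0.020: state=(1.595)
t=0.040: state=(1.630)
t=0.060: state=(1.665)
continuing one RK4 step at a time; state shown every 5 steps (Δt=0.1):
t=0.100: state=(1.736)
t=0.200: state=(1.917)
t=0.300: state=(2.100)
t=0.400: state=(2.281)
t=0.500: state=(2.458)
t=0.600: state=(2.628)
t=0.700: state=(2.789)
t=0.800: state=(2.939)
t=0.900: state=(3.077)
t=1.000: state=(3.203)
t=1.100: state=(3.316)
t=1.200: state=(3.417)
t=1.300: state=(3.505)
t=1.400: state=(3.583)
t=1.500: state=(3.650)
t=1.600: state=(3.708)
t=1.700: state=(3.758)
t=1.800: state=(3.801)
t=1.900: state=(3.838)
t=2.000: state=(3.868)
t=2.020: state=(3.874)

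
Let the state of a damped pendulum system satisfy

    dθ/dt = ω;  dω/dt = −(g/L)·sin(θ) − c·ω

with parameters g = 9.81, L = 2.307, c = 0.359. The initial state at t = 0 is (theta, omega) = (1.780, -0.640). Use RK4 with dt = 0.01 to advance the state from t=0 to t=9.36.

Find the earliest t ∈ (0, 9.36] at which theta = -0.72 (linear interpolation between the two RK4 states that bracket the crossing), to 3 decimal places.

t=0.000: state=(1.780, -0.640)
step 1 (dt=0.01): k1=(-0.640, -3.930), k2=(-0.660, -3.926), k3=(-0.660, -3.926), k4=(-0.679, -3.921); state += dt/6·(k1+2k2+2k3+k4)
t=0.010: state=(1.773, -0.679)
t=0.020: state=(1.766, -0.718)
t=0.030: state=(1.759, -0.758)
continuing one RK4 step at a time; state shown every 50 steps (Δt=0.5):
t=0.500: state=(0.993, -2.415)
t=1.000: state=(-0.360, -2.552)
t=1.150: state=(-0.711, -2.099)
next step: t=1.160: state=(-0.732, -2.064) — theta has crossed -0.72
linear interpolation between t=1.150 (-0.71120) and t=1.160 (-0.73201) → t≈1.154

t = 1.154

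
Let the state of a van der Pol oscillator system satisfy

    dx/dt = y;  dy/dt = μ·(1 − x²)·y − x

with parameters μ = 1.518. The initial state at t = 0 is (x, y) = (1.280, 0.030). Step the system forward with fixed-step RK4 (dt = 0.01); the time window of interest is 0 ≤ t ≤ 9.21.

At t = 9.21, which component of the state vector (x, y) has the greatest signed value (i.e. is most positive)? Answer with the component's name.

t=0.000: state=(1.280, 0.030)
step 1 (dt=0.01): k1=(0.030, -1.309), k2=(0.023, -1.303), k3=(0.023, -1.303), k4=(0.017, -1.297); state += dt/6·(k1+2k2+2k3+k4)
t=0.010: state=(1.280, 0.017)
t=0.020: state=(1.280, 0.004)
t=0.030: state=(1.280, -0.009)
continuing one RK4 step at a time; state shown every 50 steps (Δt=0.5):
t=0.500: state=(1.154, -0.497)
t=1.000: state=(0.785, -1.020)
t=1.500: state=(0.036, -2.141)
t=2.000: state=(-1.344, -2.695)
t=2.500: state=(-1.971, -0.116)
t=3.000: state=(-1.859, 0.400)
t=3.500: state=(-1.623, 0.541)
t=4.000: state=(-1.310, 0.729)
t=4.500: state=(-0.857, 1.148)
t=5.000: state=(-0.039, 2.319)
t=5.500: state=(1.431, 2.732)
t=6.000: state=(2.015, 0.043)
t=6.500: state=(1.889, -0.403)
t=7.000: state=(1.655, -0.530)
t=7.500: state=(1.351, -0.702)
t=8.000: state=(0.921, -1.077)
t=8.500: state=(0.165, -2.124)
t=9.000: state=(-1.268, -3.014)
t=9.210: state=(-1.772, -1.672)
compare at T: x=-1.772, y=-1.672

largest component: y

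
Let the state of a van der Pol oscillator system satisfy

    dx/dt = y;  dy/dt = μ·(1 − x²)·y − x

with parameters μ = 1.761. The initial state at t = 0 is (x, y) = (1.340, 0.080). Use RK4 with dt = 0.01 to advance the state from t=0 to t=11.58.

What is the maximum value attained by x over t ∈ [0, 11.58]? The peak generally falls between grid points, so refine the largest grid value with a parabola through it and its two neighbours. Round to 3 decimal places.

t=0.000: state=(1.340, 0.080)
step 1 (dt=0.01): k1=(0.080, -1.452), k2=(0.073, -1.442), k3=(0.073, -1.442), k4=(0.066, -1.433); state += dt/6·(k1+2k2+2k3+k4)
t=0.010: state=(1.341, 0.066)
t=0.020: state=(1.341, 0.051)
t=0.030: state=(1.342, 0.037)
continuing one RK4 step at a time; state shown every 50 steps (Δt=0.5):
t=0.500: state=(1.234, -0.451)
t=1.000: state=(0.902, -0.907)
t=1.500: state=(0.230, -1.971)
t=2.000: state=(-1.212, -3.246)
t=2.500: state=(-1.991, -0.156)
t=3.000: state=(-1.895, 0.353)
t=3.500: state=(-1.691, 0.456)
t=4.000: state=(-1.434, 0.585)
t=4.500: state=(-1.085, 0.853)
t=5.000: state=(-0.505, 1.613)
t=5.500: state=(0.758, 3.484)
t=6.000: state=(1.964, 0.670)
t=6.500: state=(1.959, -0.306)
t=7.000: state=(1.772, -0.424)
t=7.500: state=(1.536, -0.529)
t=8.000: state=(1.228, -0.727)
t=8.500: state=(0.762, -1.228)
t=9.000: state=(-0.177, -2.797)
t=9.500: state=(-1.729, -2.007)
t=10.000: state=(-2.005, 0.183)
t=10.500: state=(-1.846, 0.391)
t=11.000: state=(-1.628, 0.485)
t=11.500: state=(-1.352, 0.636)
t=11.580: state=(-1.300, 0.673)
largest grid value and its neighbours: x(6.180)=2.01777, x(6.190)=2.01794, x(6.200)=2.01790
parabola through these three points peaks at t≈6.193 with x≈2.01795

max x = 2.018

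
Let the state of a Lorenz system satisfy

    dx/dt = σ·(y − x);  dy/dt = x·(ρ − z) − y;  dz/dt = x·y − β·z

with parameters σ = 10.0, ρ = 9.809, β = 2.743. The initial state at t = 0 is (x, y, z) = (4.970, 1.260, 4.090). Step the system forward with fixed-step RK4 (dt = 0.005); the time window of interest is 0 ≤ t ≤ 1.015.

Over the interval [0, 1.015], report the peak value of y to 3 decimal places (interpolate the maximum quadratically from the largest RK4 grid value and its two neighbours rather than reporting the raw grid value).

max y = 7.713

t=0.000: state=(4.970, 1.260, 4.090)
step 1 (dt=0.005): k1=(-37.100, 27.163, -4.957), k2=(-35.493, 26.626, -4.708), k3=(-35.547, 26.647, -4.711), k4=(-33.990, 26.127, -4.478); state += dt/6·(k1+2k2+2k3+k4)
t=0.005: state=(4.792, 1.393, 4.066)
t=0.010: state=(4.630, 1.521, 4.045)
t=0.015: state=(4.481, 1.645, 4.026)
continuing one RK4 step at a time; state shown every 10 steps (Δt=0.05):
t=0.050: state=(3.767, 2.407, 3.934)
t=0.100: state=(3.428, 3.309, 3.905)
t=0.150: state=(3.559, 4.139, 4.010)
t=0.200: state=(3.964, 4.972, 4.297)
t=0.250: state=(4.541, 5.819, 4.821)
t=0.300: state=(5.219, 6.629, 5.629)
t=0.350: state=(5.923, 7.295, 6.731)
t=0.400: state=(6.555, 7.673, 8.067)
t=0.450: state=(7.002, 7.637, 9.478)
t=0.500: state=(7.162, 7.151, 10.730)
t=0.550: state=(6.989, 6.319, 11.594)
t=0.600: state=(6.519, 5.348, 11.952)
t=0.650: state=(5.862, 4.447, 11.833)
t=0.700: state=(5.147, 3.743, 11.363)
t=0.750: state=(4.487, 3.271, 10.689)
t=0.800: state=(3.946, 3.007, 9.932)
t=0.850: state=(3.551, 2.907, 9.173)
t=0.900: state=(3.299, 2.931, 8.461)
t=0.950: state=(3.177, 3.051, 7.827)
t=1.000: state=(3.168, 3.252, 7.289)
t=1.015: state=(3.185, 3.326, 7.149)
largest grid value and its neighbours: y(0.415)=7.70963, y(0.420)=7.71304, y(0.425)=7.71190
parabola through these three points peaks at t≈0.421 with y≈7.71318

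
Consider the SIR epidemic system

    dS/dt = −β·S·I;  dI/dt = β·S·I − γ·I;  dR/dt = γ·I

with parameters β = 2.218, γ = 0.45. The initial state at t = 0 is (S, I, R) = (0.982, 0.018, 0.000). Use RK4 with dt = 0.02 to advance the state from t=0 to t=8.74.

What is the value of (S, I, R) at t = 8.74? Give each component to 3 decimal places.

(S, I, R) = (0.010, 0.065, 0.925)

t=0.000: state=(0.982, 0.018, 0.000)
step 1 (dt=0.02): k1=(-0.039, 0.031, 0.008), k2=(-0.040, 0.032, 0.008), k3=(-0.040, 0.032, 0.008), k4=(-0.041, 0.032, 0.008); state += dt/6·(k1+2k2+2k3+k4)
t=0.020: state=(0.981, 0.019, 0.000)
t=0.040: state=(0.980, 0.019, 0.000)
t=0.060: state=(0.980, 0.020, 0.001)
continuing one RK4 step at a time; state shown every 25 steps (Δt=0.5):
t=0.500: state=(0.952, 0.042, 0.006)
t=1.000: state=(0.886, 0.093, 0.021)
t=1.500: state=(0.761, 0.187, 0.052)
t=2.000: state=(0.577, 0.315, 0.108)
t=2.500: state=(0.381, 0.427, 0.192)
t=3.000: state=(0.229, 0.476, 0.295)
t=3.500: state=(0.136, 0.463, 0.402)
t=4.000: state=(0.083, 0.416, 0.501)
t=4.500: state=(0.054, 0.358, 0.588)
t=5.000: state=(0.038, 0.300, 0.662)
t=5.500: state=(0.028, 0.249, 0.724)
t=6.000: state=(0.022, 0.204, 0.774)
t=6.500: state=(0.018, 0.166, 0.816)
t=7.000: state=(0.015, 0.135, 0.850)
t=7.500: state=(0.013, 0.110, 0.877)
t=8.000: state=(0.012, 0.089, 0.900)
t=8.500: state=(0.011, 0.072, 0.918)
t=8.740: state=(0.010, 0.065, 0.925)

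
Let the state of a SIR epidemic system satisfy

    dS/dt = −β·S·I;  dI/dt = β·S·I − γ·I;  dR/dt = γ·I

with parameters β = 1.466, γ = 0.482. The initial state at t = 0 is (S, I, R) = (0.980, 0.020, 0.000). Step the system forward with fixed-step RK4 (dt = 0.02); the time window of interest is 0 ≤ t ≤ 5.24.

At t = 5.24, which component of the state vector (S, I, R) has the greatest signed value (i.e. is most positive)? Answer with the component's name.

t=0.000: state=(0.980, 0.020, 0.000)
step 1 (dt=0.02): k1=(-0.029, 0.019, 0.010), k2=(-0.029, 0.019, 0.010), k3=(-0.029, 0.019, 0.010), k4=(-0.029, 0.019, 0.010); state += dt/6·(k1+2k2+2k3+k4)
t=0.020: state=(0.979, 0.020, 0.000)
t=0.040: state=(0.979, 0.021, 0.000)
t=0.060: state=(0.978, 0.021, 0.001)
continuing one RK4 step at a time; state shown every 10 steps (Δt=0.2):
t=0.200: state=(0.974, 0.024, 0.002)
t=0.400: state=(0.966, 0.029, 0.005)
t=0.600: state=(0.957, 0.035, 0.008)
t=0.800: state=(0.946, 0.042, 0.011)
t=1.000: state=(0.934, 0.050, 0.016)
t=1.200: state=(0.919, 0.060, 0.021)
t=1.400: state=(0.901, 0.071, 0.028)
t=1.600: state=(0.881, 0.084, 0.035)
t=1.800: state=(0.858, 0.099, 0.044)
t=2.000: state=(0.831, 0.115, 0.054)
t=2.200: state=(0.802, 0.132, 0.066)
t=2.400: state=(0.769, 0.151, 0.080)
t=2.600: state=(0.734, 0.171, 0.095)
t=2.800: state=(0.696, 0.192, 0.113)
t=3.000: state=(0.656, 0.212, 0.132)
t=3.200: state=(0.614, 0.232, 0.154)
t=3.400: state=(0.572, 0.251, 0.177)
t=3.600: state=(0.530, 0.268, 0.202)
t=3.800: state=(0.489, 0.282, 0.228)
t=4.000: state=(0.450, 0.294, 0.256)
t=4.200: state=(0.412, 0.303, 0.285)
t=4.400: state=(0.376, 0.309, 0.315)
t=4.600: state=(0.344, 0.312, 0.345)
t=4.800: state=(0.314, 0.312, 0.375)
t=5.000: state=(0.286, 0.309, 0.405)
t=5.200: state=(0.262, 0.304, 0.434)
t=5.240: state=(0.257, 0.303, 0.440)
compare at T: S=0.257, I=0.303, R=0.440

largest component: R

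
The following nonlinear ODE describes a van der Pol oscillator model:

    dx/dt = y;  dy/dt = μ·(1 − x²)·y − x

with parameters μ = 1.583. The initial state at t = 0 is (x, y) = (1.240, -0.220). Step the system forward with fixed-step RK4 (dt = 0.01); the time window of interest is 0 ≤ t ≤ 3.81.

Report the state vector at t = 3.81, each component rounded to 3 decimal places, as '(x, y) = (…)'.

t=0.000: state=(1.240, -0.220)
step 1 (dt=0.01): k1=(-0.220, -1.053), k2=(-0.225, -1.048), k3=(-0.225, -1.048), k4=(-0.230, -1.044); state += dt/6·(k1+2k2+2k3+k4)
t=0.010: state=(1.238, -0.230)
t=0.020: state=(1.235, -0.241)
t=0.030: state=(1.233, -0.251)
continuing one RK4 step at a time; state shown every 20 steps (Δt=0.2):
t=0.200: state=(1.176, -0.416)
t=0.400: state=(1.075, -0.598)
t=0.600: state=(0.936, -0.798)
t=0.800: state=(0.752, -1.050)
t=1.000: state=(0.509, -1.408)
t=1.200: state=(0.178, -1.936)
t=1.400: state=(-0.278, -2.634)
t=1.600: state=(-0.864, -3.121)
t=1.800: state=(-1.452, -2.543)
t=2.000: state=(-1.827, -1.201)
t=2.200: state=(-1.963, -0.262)
t=2.400: state=(-1.968, 0.153)
t=2.600: state=(-1.918, 0.323)
t=2.800: state=(-1.844, 0.404)
t=3.000: state=(-1.758, 0.458)
t=3.200: state=(-1.661, 0.506)
t=3.400: state=(-1.555, 0.561)
t=3.600: state=(-1.436, 0.628)
t=3.800: state=(-1.302, 0.716)
t=3.810: state=(-1.295, 0.721)

(x, y) = (-1.295, 0.721)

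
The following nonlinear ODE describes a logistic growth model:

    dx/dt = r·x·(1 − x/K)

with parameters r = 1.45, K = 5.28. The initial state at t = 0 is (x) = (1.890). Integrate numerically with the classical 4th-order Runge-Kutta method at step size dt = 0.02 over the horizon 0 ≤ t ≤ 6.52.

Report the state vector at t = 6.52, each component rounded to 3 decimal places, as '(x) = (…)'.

t=0.000: state=(1.890)
step 1 (dt=0.02): k1=(1.760), k2=(1.767), k3=(1.767), k4=(1.774); state += dt/6·(k1+2k2+2k3+k4)
t=0.020: state=(1.925)
t=0.040: state=(1.961)
t=0.060: state=(1.997)
continuing one RK4 step at a time; state shown every 25 steps (Δt=0.5):
t=0.500: state=(2.825)
t=1.000: state=(3.716)
t=1.500: state=(4.386)
t=2.000: state=(4.806)
t=2.500: state=(5.039)
t=3.000: state=(5.161)
t=3.500: state=(5.221)
t=4.000: state=(5.251)
t=4.500: state=(5.266)
t=5.000: state=(5.273)
t=5.500: state=(5.277)
t=6.000: state=(5.278)
t=6.500: state=(5.279)
t=6.520: state=(5.279)

(x) = (5.279)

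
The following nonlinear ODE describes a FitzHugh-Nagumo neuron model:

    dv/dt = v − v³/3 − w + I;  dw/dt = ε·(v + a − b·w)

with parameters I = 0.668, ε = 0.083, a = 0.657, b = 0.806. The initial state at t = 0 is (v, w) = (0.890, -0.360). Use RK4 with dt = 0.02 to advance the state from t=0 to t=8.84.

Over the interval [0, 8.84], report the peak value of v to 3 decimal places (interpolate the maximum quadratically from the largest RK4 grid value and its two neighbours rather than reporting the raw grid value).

t=0.000: state=(0.890, -0.360)
step 1 (dt=0.02): k1=(1.683, 0.152), k2=(1.685, 0.154), k3=(1.685, 0.154), k4=(1.686, 0.155); state += dt/6·(k1+2k2+2k3+k4)
t=0.020: state=(0.924, -0.357)
t=0.040: state=(0.957, -0.354)
t=0.060: state=(0.991, -0.351)
continuing one RK4 step at a time; state shown every 25 steps (Δt=0.5):
t=0.500: state=(1.639, -0.269)
t=1.000: state=(1.960, -0.158)
t=1.500: state=(2.014, -0.044)
t=2.000: state=(1.997, 0.066)
t=2.500: state=(1.965, 0.171)
t=3.000: state=(1.930, 0.272)
t=3.500: state=(1.895, 0.368)
t=4.000: state=(1.858, 0.459)
t=4.500: state=(1.822, 0.546)
t=5.000: state=(1.786, 0.628)
t=5.500: state=(1.749, 0.707)
t=6.000: state=(1.712, 0.781)
t=6.500: state=(1.675, 0.851)
t=7.000: state=(1.637, 0.918)
t=7.500: state=(1.599, 0.980)
t=8.000: state=(1.561, 1.039)
t=8.500: state=(1.521, 1.095)
t=8.840: state=(1.494, 1.131)
largest grid value and its neighbours: v(1.500)=2.01401, v(1.520)=2.01404, v(1.540)=2.01397
parabola through these three points peaks at t≈1.515 with v≈2.01404

max v = 2.014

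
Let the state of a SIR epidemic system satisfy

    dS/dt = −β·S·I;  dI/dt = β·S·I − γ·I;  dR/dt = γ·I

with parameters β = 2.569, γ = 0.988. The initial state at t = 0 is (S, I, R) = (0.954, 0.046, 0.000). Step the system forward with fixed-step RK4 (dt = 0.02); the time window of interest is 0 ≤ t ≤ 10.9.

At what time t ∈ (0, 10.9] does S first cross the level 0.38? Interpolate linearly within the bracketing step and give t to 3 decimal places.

t = 2.153

t=0.000: state=(0.954, 0.046, 0.000)
step 1 (dt=0.02): k1=(-0.113, 0.067, 0.045), k2=(-0.114, 0.068, 0.046), k3=(-0.114, 0.068, 0.046), k4=(-0.116, 0.069, 0.047); state += dt/6·(k1+2k2+2k3+k4)
t=0.020: state=(0.952, 0.047, 0.001)
t=0.040: state=(0.949, 0.049, 0.002)
t=0.060: state=(0.947, 0.050, 0.003)
continuing one RK4 step at a time; state shown every 25 steps (Δt=0.5):
t=0.500: state=(0.876, 0.091, 0.033)
t=1.000: state=(0.747, 0.159, 0.094)
t=1.500: state=(0.582, 0.228, 0.190)
t=2.000: state=(0.422, 0.264, 0.314)
t=2.140: state=(0.383, 0.266, 0.351)
next step: t=2.160: state=(0.378, 0.266, 0.356) — S has crossed 0.38
linear interpolation between t=2.140 (0.38345) and t=2.160 (0.37824) → t≈2.153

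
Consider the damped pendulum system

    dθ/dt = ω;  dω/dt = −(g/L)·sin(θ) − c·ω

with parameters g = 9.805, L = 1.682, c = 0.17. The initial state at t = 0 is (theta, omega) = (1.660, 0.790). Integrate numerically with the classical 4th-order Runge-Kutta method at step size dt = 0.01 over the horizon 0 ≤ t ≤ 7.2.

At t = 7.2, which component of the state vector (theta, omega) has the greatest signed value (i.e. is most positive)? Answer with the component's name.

largest component: omega

t=0.000: state=(1.660, 0.790)
step 1 (dt=0.01): k1=(0.790, -5.940), k2=(0.760, -5.933), k3=(0.760, -5.933), k4=(0.731, -5.926); state += dt/6·(k1+2k2+2k3+k4)
t=0.010: state=(1.668, 0.731)
t=0.020: state=(1.675, 0.671)
t=0.030: state=(1.681, 0.612)
continuing one RK4 step at a time; state shown every 25 steps (Δt=0.25):
t=0.250: state=(1.675, -0.658)
t=0.500: state=(1.335, -2.049)
t=0.750: state=(0.672, -3.161)
t=1.000: state=(-0.170, -3.376)
t=1.250: state=(-0.921, -2.487)
t=1.500: state=(-1.371, -1.077)
t=1.750: state=(-1.457, 0.382)
t=2.000: state=(-1.187, 1.754)
t=2.250: state=(-0.606, 2.797)
t=2.500: state=(0.141, 3.004)
t=2.750: state=(0.810, 2.214)
t=3.000: state=(1.205, 0.902)
t=3.250: state=(1.255, -0.494)
t=3.500: state=(0.968, -1.764)
t=3.750: state=(0.409, -2.602)
t=4.000: state=(-0.261, -2.593)
t=4.250: state=(-0.816, -1.739)
t=4.500: state=(-1.097, -0.483)
t=4.750: state=(-1.055, 0.811)
t=5.000: state=(-0.709, 1.892)
t=5.250: state=(-0.155, 2.415)
t=5.500: state=(0.428, 2.111)
t=5.750: state=(0.846, 1.157)
t=6.000: state=(0.986, -0.043)
t=6.250: state=(0.829, -1.185)
t=6.500: state=(0.422, -1.983)
t=6.750: state=(-0.107, -2.123)
t=7.000: state=(-0.578, -1.541)
t=7.200: state=(-0.810, -0.746)
compare at T: theta=-0.810, omega=-0.746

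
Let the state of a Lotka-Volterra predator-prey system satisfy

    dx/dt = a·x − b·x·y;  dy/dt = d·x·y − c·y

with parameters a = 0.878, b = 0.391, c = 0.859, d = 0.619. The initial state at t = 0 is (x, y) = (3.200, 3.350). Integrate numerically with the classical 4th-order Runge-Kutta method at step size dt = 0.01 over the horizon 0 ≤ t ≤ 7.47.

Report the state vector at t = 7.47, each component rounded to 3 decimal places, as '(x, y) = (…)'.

(x, y) = (3.397, 1.923)

t=0.000: state=(3.200, 3.350)
step 1 (dt=0.01): k1=(-1.382, 3.758), k2=(-1.402, 3.765), k3=(-1.402, 3.765), k4=(-1.423, 3.771); state += dt/6·(k1+2k2+2k3+k4)
t=0.010: state=(3.186, 3.388)
t=0.020: state=(3.172, 3.425)
t=0.030: state=(3.157, 3.463)
continuing one RK4 step at a time; state shown every 25 steps (Δt=0.25):
t=0.250: state=(2.742, 4.292)
t=0.500: state=(2.157, 5.061)
t=0.750: state=(1.601, 5.455)
t=1.000: state=(1.167, 5.442)
t=1.250: state=(0.866, 5.130)
t=1.500: state=(0.668, 4.655)
t=1.750: state=(0.541, 4.121)
t=2.000: state=(0.463, 3.591)
t=2.250: state=(0.416, 3.100)
t=2.500: state=(0.391, 2.661)
t=2.750: state=(0.383, 2.279)
t=3.000: state=(0.388, 1.951)
t=3.250: state=(0.405, 1.673)
t=3.500: state=(0.433, 1.440)
t=3.750: state=(0.473, 1.246)
t=4.000: state=(0.526, 1.086)
t=4.250: state=(0.593, 0.955)
t=4.500: state=(0.676, 0.850)
t=4.750: state=(0.778, 0.767)
t=5.000: state=(0.902, 0.704)
t=5.250: state=(1.051, 0.661)
t=5.500: state=(1.229, 0.636)
t=5.750: state=(1.439, 0.630)
t=6.000: state=(1.684, 0.647)
t=6.250: state=(1.965, 0.692)
t=6.500: state=(2.279, 0.775)
t=6.750: state=(2.615, 0.913)
t=7.000: state=(2.950, 1.133)
t=7.250: state=(3.238, 1.477)
t=7.470: state=(3.397, 1.923)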